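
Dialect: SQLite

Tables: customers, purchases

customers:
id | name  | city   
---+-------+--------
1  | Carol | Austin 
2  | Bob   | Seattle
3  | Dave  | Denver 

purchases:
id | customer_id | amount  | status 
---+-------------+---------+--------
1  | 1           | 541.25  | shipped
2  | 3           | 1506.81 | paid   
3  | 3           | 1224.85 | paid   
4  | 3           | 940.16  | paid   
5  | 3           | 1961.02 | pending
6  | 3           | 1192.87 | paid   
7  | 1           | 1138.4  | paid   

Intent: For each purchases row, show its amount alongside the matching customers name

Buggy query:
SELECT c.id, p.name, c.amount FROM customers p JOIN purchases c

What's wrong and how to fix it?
Bug: Missing join condition: each purchases row is matched to all customers rows instead of just its own

Fix: Specify the join condition linking the foreign key to the parent id

Corrected query:
SELECT c.id, p.name, c.amount FROM customers p JOIN purchases c ON c.customer_id = p.id

Result:
id | name  | amount 
---+-------+--------
1  | Carol | 541.25 
2  | Dave  | 1506.81
3  | Dave  | 1224.85
4  | Dave  | 940.16 
5  | Dave  | 1961.02
6  | Dave  | 1192.87
7  | Carol | 1138.4 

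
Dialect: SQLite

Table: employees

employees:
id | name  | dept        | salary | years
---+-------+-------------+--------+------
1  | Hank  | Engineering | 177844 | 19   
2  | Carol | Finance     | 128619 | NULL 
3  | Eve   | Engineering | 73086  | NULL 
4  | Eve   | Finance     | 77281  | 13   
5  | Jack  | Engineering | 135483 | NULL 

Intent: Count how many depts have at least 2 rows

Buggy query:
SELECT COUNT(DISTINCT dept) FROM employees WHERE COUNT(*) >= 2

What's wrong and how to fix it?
Bug: COUNT(*) cannot appear in WHERE; the per-group count doesn't exist yet

Fix: Use a subquery that GROUPs and filters with HAVING, then count its rows

Corrected query:
SELECT COUNT(*) FROM (SELECT dept FROM employees GROUP BY dept HAVING COUNT(*) >= 2)

Result:
COUNT(*)
--------
2       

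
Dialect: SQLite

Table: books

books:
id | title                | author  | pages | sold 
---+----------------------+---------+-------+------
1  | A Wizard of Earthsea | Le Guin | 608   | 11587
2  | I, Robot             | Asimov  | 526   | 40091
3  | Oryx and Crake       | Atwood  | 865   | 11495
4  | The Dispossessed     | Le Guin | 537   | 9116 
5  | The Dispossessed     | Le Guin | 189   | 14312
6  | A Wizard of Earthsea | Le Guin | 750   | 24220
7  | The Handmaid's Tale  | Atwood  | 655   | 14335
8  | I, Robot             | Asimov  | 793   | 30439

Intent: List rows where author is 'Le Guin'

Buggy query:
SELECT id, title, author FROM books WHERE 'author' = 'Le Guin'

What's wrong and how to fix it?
Bug: 'author' in single quotes is a string literal, not the column; the comparison is literal-vs-literal and never true

Fix: Remove the quotes around the column name (or use double quotes for an identifier)

Corrected query:
SELECT id, title, author FROM books WHERE author = 'Le Guin'

Result:
id | title                | author 
---+----------------------+--------
1  | A Wizard of Earthsea | Le Guin
4  | The Dispossessed     | Le Guin
5  | The Dispossessed     | Le Guin
6  | A Wizard of Earthsea | Le Guin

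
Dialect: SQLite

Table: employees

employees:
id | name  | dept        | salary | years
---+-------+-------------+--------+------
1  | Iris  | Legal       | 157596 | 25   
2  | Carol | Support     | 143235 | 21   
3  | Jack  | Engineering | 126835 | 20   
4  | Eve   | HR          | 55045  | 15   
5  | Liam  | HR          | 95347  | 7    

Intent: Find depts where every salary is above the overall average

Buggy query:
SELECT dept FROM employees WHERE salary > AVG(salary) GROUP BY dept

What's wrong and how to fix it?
Bug: WHERE evaluates per row before aggregation, so AVG() is unavailable

Fix: Compute the overall average in a scalar subquery and compare each group's MIN against it in HAVING

Corrected query:
SELECT dept FROM employees GROUP BY dept HAVING MIN(salary) > (SELECT AVG(salary) FROM employees)

Result:
dept       
-----------
Engineering
Legal      
Support    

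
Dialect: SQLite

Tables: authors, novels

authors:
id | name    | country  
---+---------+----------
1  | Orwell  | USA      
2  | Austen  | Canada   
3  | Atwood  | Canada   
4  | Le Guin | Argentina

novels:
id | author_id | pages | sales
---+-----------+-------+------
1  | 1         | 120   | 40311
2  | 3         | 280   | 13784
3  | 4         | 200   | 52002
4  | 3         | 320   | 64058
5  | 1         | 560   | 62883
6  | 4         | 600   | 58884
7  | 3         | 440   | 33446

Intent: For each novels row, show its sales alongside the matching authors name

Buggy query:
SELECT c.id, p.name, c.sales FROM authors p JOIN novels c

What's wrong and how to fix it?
Bug: Missing join condition: each novels row is matched to all authors rows instead of just its own

Fix: Specify the join condition linking the foreign key to the parent id

Corrected query:
SELECT c.id, p.name, c.sales FROM authors p JOIN novels c ON c.author_id = p.id

Result:
id | name    | sales
---+---------+------
1  | Orwell  | 40311
2  | Atwood  | 13784
3  | Le Guin | 52002
4  | Atwood  | 64058
5  | Orwell  | 62883
6  | Le Guin | 58884
7  | Atwood  | 33446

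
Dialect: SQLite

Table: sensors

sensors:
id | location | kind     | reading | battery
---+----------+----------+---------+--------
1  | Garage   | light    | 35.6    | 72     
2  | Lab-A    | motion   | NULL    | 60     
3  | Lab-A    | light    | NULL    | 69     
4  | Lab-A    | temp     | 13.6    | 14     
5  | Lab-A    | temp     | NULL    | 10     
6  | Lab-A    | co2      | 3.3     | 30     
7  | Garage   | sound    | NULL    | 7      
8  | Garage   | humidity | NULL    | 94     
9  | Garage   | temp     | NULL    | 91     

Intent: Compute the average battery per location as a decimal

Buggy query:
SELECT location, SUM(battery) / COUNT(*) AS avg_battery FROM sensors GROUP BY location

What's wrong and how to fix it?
Bug: Both operands are integers, so '/' performs integer division and truncates

Fix: Multiply by 1.0 (or CAST to REAL) to force floating-point division

Corrected query:
SELECT location, SUM(battery) * 1.0 / COUNT(*) AS avg_battery FROM sensors GROUP BY location

Result:
location | avg_battery
---------+------------
Garage   | 66         
Lab-A    | 36.6       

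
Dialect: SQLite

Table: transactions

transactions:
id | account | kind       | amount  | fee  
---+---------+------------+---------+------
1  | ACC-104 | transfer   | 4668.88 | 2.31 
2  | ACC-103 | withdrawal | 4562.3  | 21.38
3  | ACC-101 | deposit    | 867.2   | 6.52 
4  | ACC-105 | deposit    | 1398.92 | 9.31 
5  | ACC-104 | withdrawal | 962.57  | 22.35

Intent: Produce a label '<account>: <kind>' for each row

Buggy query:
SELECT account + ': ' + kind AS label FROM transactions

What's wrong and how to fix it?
Bug: '+' is numeric addition; on text columns SQLite converts them to 0 instead of concatenating

Fix: Replace + with || to concatenate text

Corrected query:
SELECT account || ': ' || kind AS label FROM transactions

Result:
label              
-------------------
ACC-104: transfer  
ACC-103: withdrawal
ACC-101: deposit   
ACC-105: deposit   
ACC-104: withdrawal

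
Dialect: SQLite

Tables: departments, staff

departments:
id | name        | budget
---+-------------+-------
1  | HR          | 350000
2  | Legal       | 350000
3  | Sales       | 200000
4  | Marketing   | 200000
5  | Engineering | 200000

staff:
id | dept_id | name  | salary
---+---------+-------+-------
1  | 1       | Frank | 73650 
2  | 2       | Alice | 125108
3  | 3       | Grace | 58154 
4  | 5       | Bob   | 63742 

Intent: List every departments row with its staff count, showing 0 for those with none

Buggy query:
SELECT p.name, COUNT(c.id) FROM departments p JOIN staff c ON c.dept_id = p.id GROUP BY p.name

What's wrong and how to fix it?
Bug: An inner join excludes parents with zero children

Fix: Switch to LEFT JOIN to retain unmatched parent rows

Corrected query:
SELECT p.name, COUNT(c.id) FROM departments p LEFT JOIN staff c ON c.dept_id = p.id GROUP BY p.name

Result:
name        | COUNT(c.id)
------------+------------
Engineering | 1          
HR          | 1          
Legal       | 1          
Marketing   | 0          
Sales       | 1          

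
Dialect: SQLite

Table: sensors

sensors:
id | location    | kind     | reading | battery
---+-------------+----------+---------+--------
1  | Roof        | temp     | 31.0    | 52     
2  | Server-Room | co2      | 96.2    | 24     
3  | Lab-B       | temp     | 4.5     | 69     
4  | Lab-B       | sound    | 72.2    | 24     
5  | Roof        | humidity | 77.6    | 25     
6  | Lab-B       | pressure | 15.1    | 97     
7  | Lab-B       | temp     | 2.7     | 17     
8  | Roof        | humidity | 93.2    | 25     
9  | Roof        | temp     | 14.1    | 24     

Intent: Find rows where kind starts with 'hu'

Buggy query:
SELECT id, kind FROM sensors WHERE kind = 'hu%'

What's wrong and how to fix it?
Bug: Wildcards only work with LIKE; '=' treats '%' as a literal character

Fix: Use LIKE for wildcard pattern matching

Corrected query:
SELECT id, kind FROM sensors WHERE kind LIKE 'hu%'

Result:
id | kind    
---+---------
5  | humidity
8  | humidity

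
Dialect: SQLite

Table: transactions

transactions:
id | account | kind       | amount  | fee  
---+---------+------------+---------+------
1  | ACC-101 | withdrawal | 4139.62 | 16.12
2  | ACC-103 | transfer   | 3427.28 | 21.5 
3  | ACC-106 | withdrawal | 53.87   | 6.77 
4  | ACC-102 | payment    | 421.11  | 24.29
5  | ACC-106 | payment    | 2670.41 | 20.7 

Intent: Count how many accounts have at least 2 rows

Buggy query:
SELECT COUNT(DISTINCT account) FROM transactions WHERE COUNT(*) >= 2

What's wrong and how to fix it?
Bug: COUNT(*) cannot appear in WHERE; the per-group count doesn't exist yet

Fix: Use a subquery that GROUPs and filters with HAVING, then count its rows

Corrected query:
SELECT COUNT(*) FROM (SELECT account FROM transactions GROUP BY account HAVING COUNT(*) >= 2)

Result:
COUNT(*)
--------
1       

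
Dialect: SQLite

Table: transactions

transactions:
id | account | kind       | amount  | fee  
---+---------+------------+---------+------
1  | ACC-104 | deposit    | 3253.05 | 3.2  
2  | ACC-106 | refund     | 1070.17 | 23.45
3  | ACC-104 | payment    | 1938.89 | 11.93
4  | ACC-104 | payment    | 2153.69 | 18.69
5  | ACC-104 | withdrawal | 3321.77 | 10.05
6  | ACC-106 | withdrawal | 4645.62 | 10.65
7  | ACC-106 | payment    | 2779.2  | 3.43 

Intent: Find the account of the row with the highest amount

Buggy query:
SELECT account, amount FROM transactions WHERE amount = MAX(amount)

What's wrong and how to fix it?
Bug: WHERE is evaluated per row; an aggregate over the whole table isn't defined there

Fix: Wrap MAX in a scalar subquery so WHERE compares against a single value

Corrected query:
SELECT account, amount FROM transactions WHERE amount = (SELECT MAX(amount) FROM transactions)

Result:
account | amount 
--------+--------
ACC-106 | 4645.62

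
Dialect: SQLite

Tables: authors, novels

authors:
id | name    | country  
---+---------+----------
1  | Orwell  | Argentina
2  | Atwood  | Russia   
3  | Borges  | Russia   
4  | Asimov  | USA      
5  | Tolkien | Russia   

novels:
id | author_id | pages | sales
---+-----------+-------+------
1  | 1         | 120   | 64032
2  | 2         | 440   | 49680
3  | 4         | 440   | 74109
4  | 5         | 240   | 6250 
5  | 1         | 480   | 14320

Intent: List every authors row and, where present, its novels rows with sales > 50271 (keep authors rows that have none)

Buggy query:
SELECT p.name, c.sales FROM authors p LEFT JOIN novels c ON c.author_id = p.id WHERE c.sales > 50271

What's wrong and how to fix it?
Bug: Filtering c.sales in WHERE discards the NULL rows produced by LEFT JOIN, turning it into an inner join

Fix: Put 'c.sales > 50271' in the JOIN's ON clause instead of WHERE

Corrected query:
SELECT p.name, c.sales FROM authors p LEFT JOIN novels c ON c.author_id = p.id AND c.sales > 50271

Result:
name    | sales
--------+------
Orwell  | 64032
Atwood  | NULL 
Borges  | NULL 
Asimov  | 74109
Tolkien | NULL 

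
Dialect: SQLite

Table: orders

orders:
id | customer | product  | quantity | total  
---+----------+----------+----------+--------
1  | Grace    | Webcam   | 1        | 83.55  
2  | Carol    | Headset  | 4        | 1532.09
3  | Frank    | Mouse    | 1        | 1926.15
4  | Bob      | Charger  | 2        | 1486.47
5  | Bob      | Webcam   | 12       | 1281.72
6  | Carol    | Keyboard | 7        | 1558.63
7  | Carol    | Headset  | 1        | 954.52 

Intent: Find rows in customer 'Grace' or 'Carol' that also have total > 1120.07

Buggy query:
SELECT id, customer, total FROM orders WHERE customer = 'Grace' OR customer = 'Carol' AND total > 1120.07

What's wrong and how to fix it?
Bug: Without parentheses, AND is evaluated before OR, so the total filter only applies to the 'Carol' branch

Fix: Add parentheses around the OR so the AND applies to both alternatives

Corrected query:
SELECT id, customer, total FROM orders WHERE (customer = 'Grace' OR customer = 'Carol') AND total > 1120.07

Result:
id | customer | total  
---+----------+--------
2  | Carol    | 1532.09
6  | Carol    | 1558.63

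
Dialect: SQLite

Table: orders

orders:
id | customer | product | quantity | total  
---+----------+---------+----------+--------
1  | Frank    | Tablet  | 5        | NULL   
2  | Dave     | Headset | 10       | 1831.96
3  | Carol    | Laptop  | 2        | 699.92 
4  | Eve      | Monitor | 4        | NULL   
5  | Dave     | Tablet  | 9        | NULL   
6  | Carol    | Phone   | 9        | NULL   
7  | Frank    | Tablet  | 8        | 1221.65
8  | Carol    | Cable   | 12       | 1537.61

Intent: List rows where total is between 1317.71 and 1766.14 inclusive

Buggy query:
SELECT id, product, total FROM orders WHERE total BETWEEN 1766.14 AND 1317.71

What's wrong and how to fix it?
Bug: The bounds are reversed; BETWEEN a AND b requires a <= b to match anything

Fix: Write BETWEEN 1317.71 AND 1766.14

Corrected query:
SELECT id, product, total FROM orders WHERE total BETWEEN 1317.71 AND 1766.14

Result:
id | product | total  
---+---------+--------
8  | Cable   | 1537.61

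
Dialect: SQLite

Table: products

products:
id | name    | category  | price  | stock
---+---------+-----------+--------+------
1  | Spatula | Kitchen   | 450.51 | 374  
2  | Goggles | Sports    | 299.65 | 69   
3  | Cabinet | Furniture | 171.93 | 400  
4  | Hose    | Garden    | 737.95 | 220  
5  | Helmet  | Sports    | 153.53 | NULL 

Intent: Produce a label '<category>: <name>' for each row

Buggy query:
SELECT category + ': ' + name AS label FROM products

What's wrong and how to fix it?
Bug: SQLite uses || for string concatenation; + coerces text to numbers (yielding 0)

Fix: Use the || operator for string concatenation

Corrected query:
SELECT category || ': ' || name AS label FROM products

Result:
label             
------------------
Kitchen: Spatula  
Sports: Goggles   
Furniture: Cabinet
Garden: Hose      
Sports: Helmet    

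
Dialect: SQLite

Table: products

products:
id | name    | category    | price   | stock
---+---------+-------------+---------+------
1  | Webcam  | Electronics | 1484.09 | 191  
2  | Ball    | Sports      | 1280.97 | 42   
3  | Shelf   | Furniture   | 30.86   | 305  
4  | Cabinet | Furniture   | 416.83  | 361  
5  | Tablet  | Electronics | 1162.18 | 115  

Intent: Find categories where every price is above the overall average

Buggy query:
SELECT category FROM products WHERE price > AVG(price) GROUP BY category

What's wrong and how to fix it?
Bug: AVG() is an aggregate; it can't sit directly in WHERE

Fix: Use a subquery for AVG and a HAVING MIN(...) filter so the condition holds for every row in the group

Corrected query:
SELECT category FROM products GROUP BY category HAVING MIN(price) > (SELECT AVG(price) FROM products)

Result:
category   
-----------
Electronics
Sports     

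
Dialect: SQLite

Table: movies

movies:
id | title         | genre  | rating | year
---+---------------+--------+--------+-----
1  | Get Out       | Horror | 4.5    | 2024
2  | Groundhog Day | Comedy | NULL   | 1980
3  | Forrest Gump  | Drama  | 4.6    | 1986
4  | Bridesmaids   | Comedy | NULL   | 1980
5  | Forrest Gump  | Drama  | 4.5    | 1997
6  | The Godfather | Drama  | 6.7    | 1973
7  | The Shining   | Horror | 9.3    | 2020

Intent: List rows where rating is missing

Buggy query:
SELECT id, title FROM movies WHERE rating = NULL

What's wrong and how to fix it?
Bug: '= NULL' is always unknown in SQL three-valued logic, so no rows match

Fix: Use IS NULL to test for NULL

Corrected query:
SELECT id, title FROM movies WHERE rating IS NULL

Result:
id | title        
---+--------------
2  | Groundhog Day
4  | Bridesmaids  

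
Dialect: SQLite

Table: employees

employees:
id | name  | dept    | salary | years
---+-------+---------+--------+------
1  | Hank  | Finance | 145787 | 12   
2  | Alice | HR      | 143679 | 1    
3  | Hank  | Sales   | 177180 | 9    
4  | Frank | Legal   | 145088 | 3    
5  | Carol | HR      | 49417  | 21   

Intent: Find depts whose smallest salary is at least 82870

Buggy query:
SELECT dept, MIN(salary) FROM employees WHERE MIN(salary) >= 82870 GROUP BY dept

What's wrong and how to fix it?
Bug: Aggregates like MIN are computed per group after WHERE runs

Fix: Replace WHERE with HAVING after the GROUP BY

Corrected query:
SELECT dept, MIN(salary) FROM employees GROUP BY dept HAVING MIN(salary) >= 82870

Result:
dept    | MIN(salary)
--------+------------
Finance | 145787     
Legal   | 145088     
Sales   | 177180     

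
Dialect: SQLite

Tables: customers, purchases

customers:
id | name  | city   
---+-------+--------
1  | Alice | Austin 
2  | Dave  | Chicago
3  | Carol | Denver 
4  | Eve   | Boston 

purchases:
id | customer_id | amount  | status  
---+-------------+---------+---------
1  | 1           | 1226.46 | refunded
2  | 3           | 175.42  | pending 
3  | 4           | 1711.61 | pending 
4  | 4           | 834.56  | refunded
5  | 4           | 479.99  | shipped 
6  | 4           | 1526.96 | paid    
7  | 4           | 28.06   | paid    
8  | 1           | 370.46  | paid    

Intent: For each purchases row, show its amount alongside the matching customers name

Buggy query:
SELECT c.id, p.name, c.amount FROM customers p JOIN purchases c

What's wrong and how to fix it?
Bug: Missing join condition: each purchases row is matched to all customers rows instead of just its own

Fix: Specify the join condition linking the foreign key to the parent id

Corrected query:
SELECT c.id, p.name, c.amount FROM customers p JOIN purchases c ON c.customer_id = p.id

Result:
id | name  | amount 
---+-------+--------
1  | Alice | 1226.46
2  | Carol | 175.42 
3  | Eve   | 1711.61
4  | Eve   | 834.56 
5  | Eve   | 479.99 
6  | Eve   | 1526.96
7  | Eve   | 28.06  
8  | Alice | 370.46 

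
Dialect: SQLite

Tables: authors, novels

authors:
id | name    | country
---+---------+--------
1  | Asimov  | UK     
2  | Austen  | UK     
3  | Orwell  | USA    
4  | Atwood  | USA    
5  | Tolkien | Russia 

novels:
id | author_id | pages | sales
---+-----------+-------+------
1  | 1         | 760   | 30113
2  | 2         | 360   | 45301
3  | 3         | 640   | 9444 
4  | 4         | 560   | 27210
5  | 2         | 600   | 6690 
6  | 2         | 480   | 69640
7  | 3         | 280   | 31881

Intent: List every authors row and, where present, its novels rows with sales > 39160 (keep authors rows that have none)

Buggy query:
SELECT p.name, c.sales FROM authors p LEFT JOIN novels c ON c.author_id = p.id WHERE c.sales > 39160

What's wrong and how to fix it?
Bug: Filtering c.sales in WHERE discards the NULL rows produced by LEFT JOIN, turning it into an inner join

Fix: Move the right-table condition into the ON clause so unmatched parents are kept

Corrected query:
SELECT p.name, c.sales FROM authors p LEFT JOIN novels c ON c.author_id = p.id AND c.sales > 39160

Result:
name    | sales
--------+------
Asimov  | NULL 
Austen  | 45301
Austen  | 69640
Orwell  | NULL 
Atwood  | NULL 
Tolkien | NULL 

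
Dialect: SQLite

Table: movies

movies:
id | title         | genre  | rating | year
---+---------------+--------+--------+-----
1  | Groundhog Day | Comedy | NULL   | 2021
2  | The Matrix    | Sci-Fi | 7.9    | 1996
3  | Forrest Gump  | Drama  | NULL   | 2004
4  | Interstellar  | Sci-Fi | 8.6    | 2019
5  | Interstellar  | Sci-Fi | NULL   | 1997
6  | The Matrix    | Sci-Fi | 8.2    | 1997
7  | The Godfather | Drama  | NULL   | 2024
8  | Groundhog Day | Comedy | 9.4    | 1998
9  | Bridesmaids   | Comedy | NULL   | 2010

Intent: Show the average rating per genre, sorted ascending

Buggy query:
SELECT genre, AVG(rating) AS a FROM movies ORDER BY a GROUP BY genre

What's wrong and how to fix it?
Bug: GROUP BY must precede ORDER BY

Fix: Move ORDER BY to the end, after GROUP BY

Corrected query:
SELECT genre, AVG(rating) AS a FROM movies GROUP BY genre ORDER BY a

Result:
genre  | a       
-------+---------
Drama  | NULL    
Sci-Fi | 8.233333
Comedy | 9.4     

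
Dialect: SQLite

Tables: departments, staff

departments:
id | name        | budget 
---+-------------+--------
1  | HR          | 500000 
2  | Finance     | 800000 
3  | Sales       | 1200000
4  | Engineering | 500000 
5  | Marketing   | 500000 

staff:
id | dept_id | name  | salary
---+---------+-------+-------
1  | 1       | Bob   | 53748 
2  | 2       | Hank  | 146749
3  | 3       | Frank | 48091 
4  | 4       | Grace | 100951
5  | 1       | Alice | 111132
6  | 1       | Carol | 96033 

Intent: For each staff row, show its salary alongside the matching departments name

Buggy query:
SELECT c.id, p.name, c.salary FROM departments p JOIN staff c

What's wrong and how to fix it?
Bug: Missing join condition: each staff row is matched to all departments rows instead of just its own

Fix: Specify the join condition linking the foreign key to the parent id

Corrected query:
SELECT c.id, p.name, c.salary FROM departments p JOIN staff c ON c.dept_id = p.id

Result:
id | name        | salary
---+-------------+-------
1  | HR          | 53748 
2  | Finance     | 146749
3  | Sales       | 48091 
4  | Engineering | 100951
5  | HR          | 111132
6  | HR          | 96033 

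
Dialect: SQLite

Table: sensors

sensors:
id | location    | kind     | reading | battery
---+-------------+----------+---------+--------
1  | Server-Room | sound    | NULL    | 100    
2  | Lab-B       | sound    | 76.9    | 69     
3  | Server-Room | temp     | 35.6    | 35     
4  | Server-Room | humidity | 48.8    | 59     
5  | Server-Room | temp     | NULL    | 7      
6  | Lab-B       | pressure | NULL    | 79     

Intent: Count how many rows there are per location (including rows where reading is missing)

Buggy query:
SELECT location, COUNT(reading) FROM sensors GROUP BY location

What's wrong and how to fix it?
Bug: COUNT(reading) skips NULLs, so groups with missing reading are undercounted

Fix: Replace COUNT(reading) with COUNT(*)

Corrected query:
SELECT location, COUNT(*) FROM sensors GROUP BY location

Result:
location    | COUNT(*)
------------+---------
Lab-B       | 2       
Server-Room | 4       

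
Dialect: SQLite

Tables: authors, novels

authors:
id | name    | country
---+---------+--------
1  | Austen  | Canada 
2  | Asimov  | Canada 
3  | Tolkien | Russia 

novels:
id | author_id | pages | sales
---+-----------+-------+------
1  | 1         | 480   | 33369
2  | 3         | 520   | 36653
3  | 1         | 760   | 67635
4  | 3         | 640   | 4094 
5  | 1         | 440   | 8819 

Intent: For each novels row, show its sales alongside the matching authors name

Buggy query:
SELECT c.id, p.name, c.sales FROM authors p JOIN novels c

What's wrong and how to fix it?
Bug: JOIN with no ON clause produces a cartesian product; every novels row pairs with every authors row

Fix: Add ON c.author_id = p.id to the JOIN

Corrected query:
SELECT c.id, p.name, c.sales FROM authors p JOIN novels c ON c.author_id = p.id

Result:
id | name    | sales
---+---------+------
1  | Austen  | 33369
2  | Tolkien | 36653
3  | Austen  | 67635
4  | Tolkien | 4094 
5  | Austen  | 8819 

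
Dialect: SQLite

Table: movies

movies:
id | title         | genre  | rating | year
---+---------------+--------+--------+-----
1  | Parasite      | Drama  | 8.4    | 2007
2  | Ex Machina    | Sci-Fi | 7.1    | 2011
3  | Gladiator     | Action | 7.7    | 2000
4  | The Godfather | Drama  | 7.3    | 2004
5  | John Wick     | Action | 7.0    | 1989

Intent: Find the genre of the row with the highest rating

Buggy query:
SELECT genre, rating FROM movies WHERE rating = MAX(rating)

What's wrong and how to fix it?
Bug: WHERE is evaluated per row; an aggregate over the whole table isn't defined there

Fix: Use a subquery: WHERE rating = (SELECT MAX(rating) FROM movies)

Corrected query:
SELECT genre, rating FROM movies WHERE rating = (SELECT MAX(rating) FROM movies)

Result:
genre | rating
------+-------
Drama | 8.4   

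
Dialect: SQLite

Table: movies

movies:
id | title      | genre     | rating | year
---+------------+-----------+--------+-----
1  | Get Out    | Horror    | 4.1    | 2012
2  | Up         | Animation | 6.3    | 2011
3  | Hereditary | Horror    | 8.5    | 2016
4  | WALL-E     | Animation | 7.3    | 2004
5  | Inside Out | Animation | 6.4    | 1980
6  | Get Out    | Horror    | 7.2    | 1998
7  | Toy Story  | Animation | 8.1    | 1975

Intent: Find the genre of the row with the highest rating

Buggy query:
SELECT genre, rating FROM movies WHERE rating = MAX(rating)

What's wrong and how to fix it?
Bug: WHERE is evaluated per row; an aggregate over the whole table isn't defined there

Fix: Use a subquery: WHERE rating = (SELECT MAX(rating) FROM movies)

Corrected query:
SELECT genre, rating FROM movies WHERE rating = (SELECT MAX(rating) FROM movies)

Result:
genre  | rating
-------+-------
Horror | 8.5   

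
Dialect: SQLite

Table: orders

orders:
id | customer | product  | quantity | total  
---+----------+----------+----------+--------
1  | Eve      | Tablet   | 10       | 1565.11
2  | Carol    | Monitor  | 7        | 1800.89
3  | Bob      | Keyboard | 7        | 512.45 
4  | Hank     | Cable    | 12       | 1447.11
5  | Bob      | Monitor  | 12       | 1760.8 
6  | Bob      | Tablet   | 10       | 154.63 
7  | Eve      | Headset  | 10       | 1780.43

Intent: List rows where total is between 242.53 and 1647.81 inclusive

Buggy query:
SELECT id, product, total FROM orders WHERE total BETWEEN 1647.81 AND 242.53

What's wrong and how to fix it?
Bug: The bounds are reversed; BETWEEN a AND b requires a <= b to match anything

Fix: Swap the bounds so the smaller value comes first

Corrected query:
SELECT id, product, total FROM orders WHERE total BETWEEN 242.53 AND 1647.81

Result:
id | product  | total  
---+----------+--------
1  | Tablet   | 1565.11
3  | Keyboard | 512.45 
4  | Cable    | 1447.11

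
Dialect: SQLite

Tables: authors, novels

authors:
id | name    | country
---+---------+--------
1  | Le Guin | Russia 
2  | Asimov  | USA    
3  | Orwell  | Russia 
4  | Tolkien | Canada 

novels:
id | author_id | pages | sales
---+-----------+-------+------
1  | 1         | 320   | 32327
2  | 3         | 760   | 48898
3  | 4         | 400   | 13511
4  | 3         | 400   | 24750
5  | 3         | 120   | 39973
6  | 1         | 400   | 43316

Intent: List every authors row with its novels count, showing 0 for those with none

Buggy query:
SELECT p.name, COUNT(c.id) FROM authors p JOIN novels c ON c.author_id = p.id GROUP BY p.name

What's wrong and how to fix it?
Bug: INNER JOIN drops authors rows that have no matching novels rows

Fix: Switch to LEFT JOIN to retain unmatched parent rows

Corrected query:
SELECT p.name, COUNT(c.id) FROM authors p LEFT JOIN novels c ON c.author_id = p.id GROUP BY p.name

Result:
name    | COUNT(c.id)
--------+------------
Asimov  | 0          
Le Guin | 2          
Orwell  | 3          
Tolkien | 1          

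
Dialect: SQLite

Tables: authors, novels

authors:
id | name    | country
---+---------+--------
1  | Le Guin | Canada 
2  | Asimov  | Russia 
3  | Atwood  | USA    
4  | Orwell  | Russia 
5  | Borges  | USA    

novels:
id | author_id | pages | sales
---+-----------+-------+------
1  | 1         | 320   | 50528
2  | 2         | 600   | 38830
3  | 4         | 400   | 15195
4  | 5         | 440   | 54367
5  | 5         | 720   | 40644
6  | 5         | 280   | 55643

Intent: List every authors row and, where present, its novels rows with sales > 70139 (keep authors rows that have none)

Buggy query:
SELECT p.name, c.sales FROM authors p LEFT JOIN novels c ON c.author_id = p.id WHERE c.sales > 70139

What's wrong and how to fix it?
Bug: A WHERE condition on the right-hand table after LEFT JOIN drops unmatched parents

Fix: Put 'c.sales > 70139' in the JOIN's ON clause instead of WHERE

Corrected query:
SELECT p.name, c.sales FROM authors p LEFT JOIN novels c ON c.author_id = p.id AND c.sales > 70139

Result:
name    | sales
--------+------
Le Guin | NULL 
Asimov  | NULL 
Atwood  | NULL 
Orwell  | NULL 
Borges  | NULL 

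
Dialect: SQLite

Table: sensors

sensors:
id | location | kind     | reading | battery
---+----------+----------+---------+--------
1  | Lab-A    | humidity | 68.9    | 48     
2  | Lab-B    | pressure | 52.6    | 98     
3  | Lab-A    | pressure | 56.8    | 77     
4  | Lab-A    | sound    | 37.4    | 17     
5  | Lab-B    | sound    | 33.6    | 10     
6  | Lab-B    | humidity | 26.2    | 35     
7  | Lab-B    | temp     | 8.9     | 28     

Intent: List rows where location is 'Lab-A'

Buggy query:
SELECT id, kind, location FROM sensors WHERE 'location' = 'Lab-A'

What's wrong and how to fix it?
Bug: 'location' in single quotes is a string literal, not the column; the comparison is literal-vs-literal and never true

Fix: Reference the column as location without single quotes

Corrected query:
SELECT id, kind, location FROM sensors WHERE location = 'Lab-A'

Result:
id | kind     | location
---+----------+---------
1  | humidity | Lab-A   
3  | pressure | Lab-A   
4  | sound    | Lab-A   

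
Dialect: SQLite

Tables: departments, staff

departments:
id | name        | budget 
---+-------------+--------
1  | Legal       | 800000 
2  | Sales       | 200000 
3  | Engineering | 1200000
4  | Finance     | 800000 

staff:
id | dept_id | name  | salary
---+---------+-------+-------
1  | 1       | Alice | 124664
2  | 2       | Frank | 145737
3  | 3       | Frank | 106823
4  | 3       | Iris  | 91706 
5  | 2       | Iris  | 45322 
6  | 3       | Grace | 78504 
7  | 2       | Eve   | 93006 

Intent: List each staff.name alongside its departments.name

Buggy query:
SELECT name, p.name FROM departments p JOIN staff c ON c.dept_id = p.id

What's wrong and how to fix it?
Bug: Both tables have a 'name' column; the unqualified reference is ambiguous

Fix: Qualify the column with its table alias (c.name)

Corrected query:
SELECT c.name, p.name FROM departments p JOIN staff c ON c.dept_id = p.id

Result:
name  | name       
------+------------
Alice | Legal      
Frank | Sales      
Frank | Engineering
Iris  | Engineering
Iris  | Sales      
Grace | Engineering
Eve   | Sales      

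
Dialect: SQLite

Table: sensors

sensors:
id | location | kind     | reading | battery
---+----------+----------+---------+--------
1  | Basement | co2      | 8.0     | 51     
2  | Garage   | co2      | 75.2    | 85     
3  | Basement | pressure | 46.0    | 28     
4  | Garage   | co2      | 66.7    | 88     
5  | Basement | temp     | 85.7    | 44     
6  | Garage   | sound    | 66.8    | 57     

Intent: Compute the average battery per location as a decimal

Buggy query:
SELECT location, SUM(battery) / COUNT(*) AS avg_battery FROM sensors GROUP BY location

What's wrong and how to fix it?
Bug: Both operands are integers, so '/' performs integer division and truncates

Fix: Cast one side to REAL so the division keeps the fractional part

Corrected query:
SELECT location, SUM(battery) * 1.0 / COUNT(*) AS avg_battery FROM sensors GROUP BY location

Result:
location | avg_battery
---------+------------
Basement | 41         
Garage   | 76.666667  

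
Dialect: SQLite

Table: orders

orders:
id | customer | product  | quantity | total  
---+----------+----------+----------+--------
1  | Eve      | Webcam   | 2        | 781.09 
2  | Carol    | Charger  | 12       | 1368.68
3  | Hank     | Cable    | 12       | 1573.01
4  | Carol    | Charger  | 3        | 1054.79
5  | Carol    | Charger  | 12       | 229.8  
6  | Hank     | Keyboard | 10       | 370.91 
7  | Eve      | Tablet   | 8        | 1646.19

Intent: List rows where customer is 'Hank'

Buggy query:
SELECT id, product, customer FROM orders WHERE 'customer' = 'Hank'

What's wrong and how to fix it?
Bug: Single quotes denote string literals in SQL; the column name is being compared as a constant string

Fix: Reference the column as customer without single quotes

Corrected query:
SELECT id, product, customer FROM orders WHERE customer = 'Hank'

Result:
id | product  | customer
---+----------+---------
3  | Cable    | Hank    
6  | Keyboard | Hank    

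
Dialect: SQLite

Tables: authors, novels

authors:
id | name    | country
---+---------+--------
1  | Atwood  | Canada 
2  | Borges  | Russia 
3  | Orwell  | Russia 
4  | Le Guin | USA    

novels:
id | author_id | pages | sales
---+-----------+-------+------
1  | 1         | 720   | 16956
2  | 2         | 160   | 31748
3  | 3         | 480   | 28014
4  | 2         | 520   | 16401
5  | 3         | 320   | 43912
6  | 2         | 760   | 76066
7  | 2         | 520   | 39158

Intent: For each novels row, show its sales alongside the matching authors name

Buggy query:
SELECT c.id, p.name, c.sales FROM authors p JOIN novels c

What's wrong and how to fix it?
Bug: JOIN with no ON clause produces a cartesian product; every novels row pairs with every authors row

Fix: Add ON c.author_id = p.id to the JOIN

Corrected query:
SELECT c.id, p.name, c.sales FROM authors p JOIN novels c ON c.author_id = p.id

Result:
id | name   | sales
---+--------+------
1  | Atwood | 16956
2  | Borges | 31748
3  | Orwell | 28014
4  | Borges | 16401
5  | Orwell | 43912
6  | Borges | 76066
7  | Borges | 39158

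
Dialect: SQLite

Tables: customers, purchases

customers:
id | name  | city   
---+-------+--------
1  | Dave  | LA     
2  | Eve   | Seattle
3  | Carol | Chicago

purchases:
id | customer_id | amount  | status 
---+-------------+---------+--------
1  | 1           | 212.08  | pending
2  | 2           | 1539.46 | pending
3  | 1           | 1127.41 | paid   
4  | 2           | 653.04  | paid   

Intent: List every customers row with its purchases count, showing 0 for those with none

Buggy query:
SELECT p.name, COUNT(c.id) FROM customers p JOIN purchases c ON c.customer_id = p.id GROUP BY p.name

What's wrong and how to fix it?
Bug: INNER JOIN drops customers rows that have no matching purchases rows

Fix: Use LEFT JOIN so parents without children still appear (COUNT(c.id) gives 0)

Corrected query:
SELECT p.name, COUNT(c.id) FROM customers p LEFT JOIN purchases c ON c.customer_id = p.id GROUP BY p.name

Result:
name  | COUNT(c.id)
------+------------
Carol | 0          
Dave  | 2          
Eve   | 2          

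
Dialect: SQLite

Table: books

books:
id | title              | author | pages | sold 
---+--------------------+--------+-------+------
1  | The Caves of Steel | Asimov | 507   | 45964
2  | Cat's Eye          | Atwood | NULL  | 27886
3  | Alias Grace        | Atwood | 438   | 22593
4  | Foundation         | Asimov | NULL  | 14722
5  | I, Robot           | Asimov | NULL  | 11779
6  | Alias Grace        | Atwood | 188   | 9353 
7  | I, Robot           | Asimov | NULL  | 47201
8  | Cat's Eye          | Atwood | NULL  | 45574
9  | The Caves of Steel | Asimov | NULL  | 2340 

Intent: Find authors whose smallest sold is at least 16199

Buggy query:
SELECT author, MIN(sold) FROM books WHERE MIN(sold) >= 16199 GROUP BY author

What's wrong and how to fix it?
Bug: Aggregates like MIN are computed per group after WHERE runs

Fix: Replace WHERE with HAVING after the GROUP BY

Corrected query:
SELECT author, MIN(sold) FROM books GROUP BY author HAVING MIN(sold) >= 16199

Result:
(no rows)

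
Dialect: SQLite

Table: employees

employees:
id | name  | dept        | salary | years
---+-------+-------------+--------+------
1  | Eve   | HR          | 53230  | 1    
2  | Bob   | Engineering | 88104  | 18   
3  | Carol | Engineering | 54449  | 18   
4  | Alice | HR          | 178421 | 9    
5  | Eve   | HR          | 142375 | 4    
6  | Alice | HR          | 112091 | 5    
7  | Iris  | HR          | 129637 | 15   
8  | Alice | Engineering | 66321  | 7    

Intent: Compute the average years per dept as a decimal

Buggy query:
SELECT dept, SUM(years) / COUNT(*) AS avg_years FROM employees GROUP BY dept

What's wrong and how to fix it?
Bug: Both operands are integers, so '/' performs integer division and truncates

Fix: Multiply by 1.0 (or CAST to REAL) to force floating-point division

Corrected query:
SELECT dept, SUM(years) * 1.0 / COUNT(*) AS avg_years FROM employees GROUP BY dept

Result:
dept        | avg_years
------------+----------
Engineering | 14.333333
HR          | 6.8      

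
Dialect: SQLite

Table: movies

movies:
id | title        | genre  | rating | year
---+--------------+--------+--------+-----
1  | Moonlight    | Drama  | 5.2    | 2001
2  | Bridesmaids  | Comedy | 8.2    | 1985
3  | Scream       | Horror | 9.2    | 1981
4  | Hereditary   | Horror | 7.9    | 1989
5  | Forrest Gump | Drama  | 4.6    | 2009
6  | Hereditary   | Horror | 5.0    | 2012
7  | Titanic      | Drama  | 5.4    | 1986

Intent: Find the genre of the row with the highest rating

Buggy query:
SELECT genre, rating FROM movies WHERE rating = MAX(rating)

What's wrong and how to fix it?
Bug: WHERE is evaluated per row; an aggregate over the whole table isn't defined there

Fix: Use a subquery: WHERE rating = (SELECT MAX(rating) FROM movies)

Corrected query:
SELECT genre, rating FROM movies WHERE rating = (SELECT MAX(rating) FROM movies)

Result:
genre  | rating
-------+-------
Horror | 9.2   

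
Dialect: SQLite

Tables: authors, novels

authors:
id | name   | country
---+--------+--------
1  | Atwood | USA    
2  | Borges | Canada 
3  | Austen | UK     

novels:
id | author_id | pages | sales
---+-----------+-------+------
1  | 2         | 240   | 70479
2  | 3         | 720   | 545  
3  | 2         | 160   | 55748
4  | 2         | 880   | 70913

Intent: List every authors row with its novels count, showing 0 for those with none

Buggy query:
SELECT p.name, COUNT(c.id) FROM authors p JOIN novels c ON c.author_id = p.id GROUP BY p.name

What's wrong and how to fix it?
Bug: INNER JOIN drops authors rows that have no matching novels rows

Fix: Switch to LEFT JOIN to retain unmatched parent rows

Corrected query:
SELECT p.name, COUNT(c.id) FROM authors p LEFT JOIN novels c ON c.author_id = p.id GROUP BY p.name

Result:
name   | COUNT(c.id)
-------+------------
Atwood | 0          
Austen | 1          
Borges | 3          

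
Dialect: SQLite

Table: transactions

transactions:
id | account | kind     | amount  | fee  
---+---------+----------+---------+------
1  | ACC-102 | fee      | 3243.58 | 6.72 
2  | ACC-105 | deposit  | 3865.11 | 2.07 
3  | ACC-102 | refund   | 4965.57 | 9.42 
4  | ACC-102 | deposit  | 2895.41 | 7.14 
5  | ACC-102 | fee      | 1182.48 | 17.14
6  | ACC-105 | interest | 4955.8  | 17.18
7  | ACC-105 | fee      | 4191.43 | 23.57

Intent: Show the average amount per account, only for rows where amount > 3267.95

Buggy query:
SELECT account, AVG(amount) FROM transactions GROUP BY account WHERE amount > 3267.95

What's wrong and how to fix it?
Bug: Row-level WHERE must come before GROUP BY in the clause order

Fix: Place WHERE between FROM and GROUP BY

Corrected query:
SELECT account, AVG(amount) FROM transactions WHERE amount > 3267.95 GROUP BY account

Result:
account | AVG(amount)
--------+------------
ACC-102 | 4965.57    
ACC-105 | 4337.446667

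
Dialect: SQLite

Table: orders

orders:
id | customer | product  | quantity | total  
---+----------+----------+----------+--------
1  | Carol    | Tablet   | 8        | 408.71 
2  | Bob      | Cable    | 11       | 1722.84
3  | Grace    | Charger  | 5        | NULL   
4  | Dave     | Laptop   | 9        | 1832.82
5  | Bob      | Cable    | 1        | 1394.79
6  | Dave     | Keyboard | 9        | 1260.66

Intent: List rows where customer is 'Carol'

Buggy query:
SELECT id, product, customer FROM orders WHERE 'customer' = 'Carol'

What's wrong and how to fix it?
Bug: Single quotes denote string literals in SQL; the column name is being compared as a constant string

Fix: Reference the column as customer without single quotes

Corrected query:
SELECT id, product, customer FROM orders WHERE customer = 'Carol'

Result:
id | product | customer
---+---------+---------
1  | Tablet  | Carol   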